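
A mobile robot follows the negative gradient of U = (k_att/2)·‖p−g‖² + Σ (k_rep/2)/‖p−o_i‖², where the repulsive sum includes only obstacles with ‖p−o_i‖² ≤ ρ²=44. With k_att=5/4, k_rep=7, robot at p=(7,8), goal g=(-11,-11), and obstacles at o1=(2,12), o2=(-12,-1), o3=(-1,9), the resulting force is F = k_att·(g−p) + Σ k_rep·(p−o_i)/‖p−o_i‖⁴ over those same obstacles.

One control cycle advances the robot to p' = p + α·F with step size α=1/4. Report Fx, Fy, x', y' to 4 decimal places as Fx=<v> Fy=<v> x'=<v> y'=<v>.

F_att = 5/4·(g−p) = 5/4·(-18,-19) = (-22.5000,-23.7500)
o1: d²=41 ≤ ρ²=44; F_rep = 7·(5,-4)/41² = (0.0208,-0.0167)
o2: d²=442 > ρ²=44 → inactive
o3: d²=65 > ρ²=44 → inactive
F = F_att + ΣF_rep = (-22.4792,-23.7667)
p' = p + 1/4·F = (1.3802,2.0583)

Fx=-22.4792 Fy=-23.7667 x'=1.3802 y'=2.0583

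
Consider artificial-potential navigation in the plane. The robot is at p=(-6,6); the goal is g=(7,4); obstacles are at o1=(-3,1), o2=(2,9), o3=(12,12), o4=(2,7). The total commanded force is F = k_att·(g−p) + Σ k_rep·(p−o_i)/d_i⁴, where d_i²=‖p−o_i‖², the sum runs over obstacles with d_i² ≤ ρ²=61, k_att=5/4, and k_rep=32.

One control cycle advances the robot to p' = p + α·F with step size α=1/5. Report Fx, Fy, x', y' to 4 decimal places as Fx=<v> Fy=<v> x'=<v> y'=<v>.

Fx=16.1670 Fy=-2.3616 x'=-2.7666 y'=5.5277

F_att = 5/4·(g−p) = 5/4·(13,-2) = (16.2500,-2.5000)
o1: d²=34 ≤ ρ²=61; F_rep = 32·(-3,5)/34² = (-0.0830,0.1384)
o2: d²=73 > ρ²=61 → inactive
o3: d²=360 > ρ²=61 → inactive
o4: d²=65 > ρ²=61 → inactive
F = F_att + ΣF_rep = (16.1670,-2.3616)
p' = p + 1/5·F = (-2.7666,5.5277)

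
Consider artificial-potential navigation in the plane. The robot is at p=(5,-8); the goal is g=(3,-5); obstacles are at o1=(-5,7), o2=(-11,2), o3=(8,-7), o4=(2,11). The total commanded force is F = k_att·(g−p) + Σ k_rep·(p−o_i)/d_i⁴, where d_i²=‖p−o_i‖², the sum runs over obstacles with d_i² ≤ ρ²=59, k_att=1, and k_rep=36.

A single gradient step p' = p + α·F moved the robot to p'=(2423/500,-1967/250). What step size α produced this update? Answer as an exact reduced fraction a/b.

F_att = 1·(g−p) = 1·(-2,3) = (-2.0000,3.0000)
o1: d²=325 > ρ²=59 → inactive
o2: d²=356 > ρ²=59 → inactive
o3: d²=10 ≤ ρ²=59; F_rep = 36·(-3,-1)/10² = (-1.0800,-0.3600)
o4: d²=370 > ρ²=59 → inactive
F = F_att + ΣF_rep = (-3.0800,2.6400)
Δp = p'−p = (-0.1540,0.1320); α = Δx/Fx = (-77/500) / (-77/25) = 1/20
check: Δy/Fy = (33/250) / (66/25) = 1/20 ✓

α = 1/20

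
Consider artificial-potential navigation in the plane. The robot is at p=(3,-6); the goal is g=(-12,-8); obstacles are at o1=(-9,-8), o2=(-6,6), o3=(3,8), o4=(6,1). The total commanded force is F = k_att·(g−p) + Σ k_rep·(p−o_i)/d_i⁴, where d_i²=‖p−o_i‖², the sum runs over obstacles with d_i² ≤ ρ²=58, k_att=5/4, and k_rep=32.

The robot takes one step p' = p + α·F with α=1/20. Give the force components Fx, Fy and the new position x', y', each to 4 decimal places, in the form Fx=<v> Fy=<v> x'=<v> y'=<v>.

F_att = 5/4·(g−p) = 5/4·(-15,-2) = (-18.7500,-2.5000)
o1: d²=148 > ρ²=58 → inactive
o2: d²=225 > ρ²=58 → inactive
o3: d²=196 > ρ²=58 → inactive
o4: d²=58 ≤ ρ²=58; F_rep = 32·(-3,-7)/58² = (-0.0285,-0.0666)
F = F_att + ΣF_rep = (-18.7785,-2.5666)
p' = p + 1/20·F = (2.0611,-6.1283)

Fx=-18.7785 Fy=-2.5666 x'=2.0611 y'=-6.1283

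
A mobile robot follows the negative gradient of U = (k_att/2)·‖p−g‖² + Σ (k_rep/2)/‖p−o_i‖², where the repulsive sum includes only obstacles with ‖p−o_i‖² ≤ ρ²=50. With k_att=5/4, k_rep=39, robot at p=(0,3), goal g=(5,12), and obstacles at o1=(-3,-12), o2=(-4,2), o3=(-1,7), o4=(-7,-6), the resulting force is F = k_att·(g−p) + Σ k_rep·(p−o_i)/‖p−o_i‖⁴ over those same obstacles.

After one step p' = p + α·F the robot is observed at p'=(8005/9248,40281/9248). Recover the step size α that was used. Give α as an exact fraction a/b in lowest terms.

F_att = 5/4·(g−p) = 5/4·(5,9) = (6.2500,11.2500)
o1: d²=234 > ρ²=50 → inactive
o2: d²=17 ≤ ρ²=50; F_rep = 39·(4,1)/17² = (0.5398,0.1349)
o3: d²=17 ≤ ρ²=50; F_rep = 39·(1,-4)/17² = (0.1349,-0.5398)
o4: d²=130 > ρ²=50 → inactive
F = F_att + ΣF_rep = (6.9247,10.8452)
Δp = p'−p = (0.8656,1.3556); α = Δx/Fx = (8005/9248) / (8005/1156) = 1/8
check: Δy/Fy = (12537/9248) / (12537/1156) = 1/8 ✓

α = 1/8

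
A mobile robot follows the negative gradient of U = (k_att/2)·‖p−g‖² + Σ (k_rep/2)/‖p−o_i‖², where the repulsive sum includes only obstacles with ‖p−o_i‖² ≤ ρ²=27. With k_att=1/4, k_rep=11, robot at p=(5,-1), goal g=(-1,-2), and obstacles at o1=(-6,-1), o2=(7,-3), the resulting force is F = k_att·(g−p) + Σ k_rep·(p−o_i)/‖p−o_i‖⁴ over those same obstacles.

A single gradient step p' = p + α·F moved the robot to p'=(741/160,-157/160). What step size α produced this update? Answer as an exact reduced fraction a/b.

F_att = 1/4·(g−p) = 1/4·(-6,-1) = (-1.5000,-0.2500)
o1: d²=121 > ρ²=27 → inactive
o2: d²=8 ≤ ρ²=27; F_rep = 11·(-2,2)/8² = (-0.3438,0.3438)
F = F_att + ΣF_rep = (-1.8438,0.0938)
Δp = p'−p = (-0.3688,0.0187); α = Δx/Fx = (-59/160) / (-59/32) = 1/5
check: Δy/Fy = (3/160) / (3/32) = 1/5 ✓

α = 1/5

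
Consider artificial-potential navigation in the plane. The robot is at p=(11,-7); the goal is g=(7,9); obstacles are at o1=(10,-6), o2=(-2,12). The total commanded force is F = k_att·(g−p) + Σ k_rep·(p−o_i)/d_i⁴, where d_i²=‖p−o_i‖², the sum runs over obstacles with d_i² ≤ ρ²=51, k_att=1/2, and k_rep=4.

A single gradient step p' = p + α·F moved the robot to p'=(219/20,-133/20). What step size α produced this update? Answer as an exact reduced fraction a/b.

F_att = 1/2·(g−p) = 1/2·(-4,16) = (-2.0000,8.0000)
o1: d²=2 ≤ ρ²=51; F_rep = 4·(1,-1)/2² = (1.0000,-1.0000)
o2: d²=530 > ρ²=51 → inactive
F = F_att + ΣF_rep = (-1.0000,7.0000)
Δp = p'−p = (-0.0500,0.3500); α = Δx/Fx = (-1/20) / (-1) = 1/20
check: Δy/Fy = (7/20) / (7) = 1/20 ✓

α = 1/20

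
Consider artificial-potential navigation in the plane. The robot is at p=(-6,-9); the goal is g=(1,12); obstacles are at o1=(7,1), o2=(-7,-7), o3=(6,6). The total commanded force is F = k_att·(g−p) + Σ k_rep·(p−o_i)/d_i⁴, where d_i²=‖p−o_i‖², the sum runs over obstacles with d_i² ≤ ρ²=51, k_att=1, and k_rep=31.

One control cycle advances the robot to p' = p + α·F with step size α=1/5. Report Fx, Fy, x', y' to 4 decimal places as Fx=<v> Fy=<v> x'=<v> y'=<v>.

F_att = 1·(g−p) = 1·(7,21) = (7.0000,21.0000)
o1: d²=269 > ρ²=51 → inactive
o2: d²=5 ≤ ρ²=51; F_rep = 31·(1,-2)/5² = (1.2400,-2.4800)
o3: d²=369 > ρ²=51 → inactive
F = F_att + ΣF_rep = (8.2400,18.5200)
p' = p + 1/5·F = (-4.3520,-5.2960)

Fx=8.2400 Fy=18.5200 x'=-4.3520 y'=-5.2960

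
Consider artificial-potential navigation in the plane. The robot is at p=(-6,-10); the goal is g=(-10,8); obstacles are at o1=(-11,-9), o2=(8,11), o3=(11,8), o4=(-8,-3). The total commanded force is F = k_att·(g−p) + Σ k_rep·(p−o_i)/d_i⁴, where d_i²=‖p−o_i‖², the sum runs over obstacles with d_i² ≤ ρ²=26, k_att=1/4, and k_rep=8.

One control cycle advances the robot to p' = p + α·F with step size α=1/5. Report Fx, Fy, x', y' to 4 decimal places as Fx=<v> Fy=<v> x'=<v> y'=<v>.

F_att = 1/4·(g−p) = 1/4·(-4,18) = (-1.0000,4.5000)
o1: d²=26 ≤ ρ²=26; F_rep = 8·(5,-1)/26² = (0.0592,-0.0118)
o2: d²=637 > ρ²=26 → inactive
o3: d²=613 > ρ²=26 → inactive
o4: d²=53 > ρ²=26 → inactive
F = F_att + ΣF_rep = (-0.9408,4.4882)
p' = p + 1/5·F = (-6.1882,-9.1024)

Fx=-0.9408 Fy=4.4882 x'=-6.1882 y'=-9.1024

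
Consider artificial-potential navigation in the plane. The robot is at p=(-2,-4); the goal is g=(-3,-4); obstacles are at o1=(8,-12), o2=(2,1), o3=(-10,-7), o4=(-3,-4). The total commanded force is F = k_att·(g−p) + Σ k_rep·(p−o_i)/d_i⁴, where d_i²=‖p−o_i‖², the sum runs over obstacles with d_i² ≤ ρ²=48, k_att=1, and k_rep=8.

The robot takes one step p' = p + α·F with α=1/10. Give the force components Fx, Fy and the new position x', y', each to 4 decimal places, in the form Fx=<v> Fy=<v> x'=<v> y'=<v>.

F_att = 1·(g−p) = 1·(-1,0) = (-1.0000,0.0000)
o1: d²=164 > ρ²=48 → inactive
o2: d²=41 ≤ ρ²=48; F_rep = 8·(-4,-5)/41² = (-0.0190,-0.0238)
o3: d²=73 > ρ²=48 → inactive
o4: d²=1 ≤ ρ²=48; F_rep = 8·(1,0)/1² = (8.0000,0.0000)
F = F_att + ΣF_rep = (6.9810,-0.0238)
p' = p + 1/10·F = (-1.3019,-4.0024)

Fx=6.9810 Fy=-0.0238 x'=-1.3019 y'=-4.0024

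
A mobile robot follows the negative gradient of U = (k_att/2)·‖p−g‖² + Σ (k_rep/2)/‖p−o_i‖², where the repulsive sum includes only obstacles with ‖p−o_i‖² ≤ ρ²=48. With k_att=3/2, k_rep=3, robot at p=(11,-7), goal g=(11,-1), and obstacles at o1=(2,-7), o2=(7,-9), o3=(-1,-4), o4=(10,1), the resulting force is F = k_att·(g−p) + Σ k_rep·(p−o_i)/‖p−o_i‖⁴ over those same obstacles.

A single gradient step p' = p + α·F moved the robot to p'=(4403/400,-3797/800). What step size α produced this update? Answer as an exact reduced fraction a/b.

F_att = 3/2·(g−p) = 3/2·(0,6) = (0.0000,9.0000)
o1: d²=81 > ρ²=48 → inactive
o2: d²=20 ≤ ρ²=48; F_rep = 3·(4,2)/20² = (0.0300,0.0150)
o3: d²=153 > ρ²=48 → inactive
o4: d²=65 > ρ²=48 → inactive
F = F_att + ΣF_rep = (0.0300,9.0150)
Δp = p'−p = (0.0075,2.2538); α = Δx/Fx = (3/400) / (3/100) = 1/4
check: Δy/Fy = (1803/800) / (1803/200) = 1/4 ✓

α = 1/4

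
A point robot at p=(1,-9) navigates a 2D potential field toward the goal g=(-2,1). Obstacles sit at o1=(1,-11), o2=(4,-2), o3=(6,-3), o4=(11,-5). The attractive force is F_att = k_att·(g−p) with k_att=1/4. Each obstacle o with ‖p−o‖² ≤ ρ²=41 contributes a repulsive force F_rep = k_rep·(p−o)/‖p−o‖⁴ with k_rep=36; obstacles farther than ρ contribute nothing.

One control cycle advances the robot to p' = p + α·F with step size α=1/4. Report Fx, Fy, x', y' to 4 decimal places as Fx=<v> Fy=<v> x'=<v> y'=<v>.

Fx=-0.7500 Fy=7.0000 x'=0.8125 y'=-7.2500

F_att = 1/4·(g−p) = 1/4·(-3,10) = (-0.7500,2.5000)
o1: d²=4 ≤ ρ²=41; F_rep = 36·(0,2)/4² = (0.0000,4.5000)
o2: d²=58 > ρ²=41 → inactive
o3: d²=61 > ρ²=41 → inactive
o4: d²=116 > ρ²=41 → inactive
F = F_att + ΣF_rep = (-0.7500,7.0000)
p' = p + 1/4·F = (0.8125,-7.2500)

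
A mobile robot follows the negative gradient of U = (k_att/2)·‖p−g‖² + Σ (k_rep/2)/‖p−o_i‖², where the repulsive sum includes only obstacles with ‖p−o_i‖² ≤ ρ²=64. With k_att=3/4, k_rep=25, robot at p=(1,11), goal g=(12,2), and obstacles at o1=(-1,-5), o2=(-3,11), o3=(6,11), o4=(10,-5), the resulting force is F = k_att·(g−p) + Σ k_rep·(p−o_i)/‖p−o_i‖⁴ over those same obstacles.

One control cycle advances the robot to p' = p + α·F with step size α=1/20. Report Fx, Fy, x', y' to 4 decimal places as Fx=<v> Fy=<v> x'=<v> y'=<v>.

Fx=8.4406 Fy=-6.7500 x'=1.4220 y'=10.6625

F_att = 3/4·(g−p) = 3/4·(11,-9) = (8.2500,-6.7500)
o1: d²=260 > ρ²=64 → inactive
o2: d²=16 ≤ ρ²=64; F_rep = 25·(4,0)/16² = (0.3906,0.0000)
o3: d²=25 ≤ ρ²=64; F_rep = 25·(-5,0)/25² = (-0.2000,0.0000)
o4: d²=337 > ρ²=64 → inactive
F = F_att + ΣF_rep = (8.4406,-6.7500)
p' = p + 1/20·F = (1.4220,10.6625)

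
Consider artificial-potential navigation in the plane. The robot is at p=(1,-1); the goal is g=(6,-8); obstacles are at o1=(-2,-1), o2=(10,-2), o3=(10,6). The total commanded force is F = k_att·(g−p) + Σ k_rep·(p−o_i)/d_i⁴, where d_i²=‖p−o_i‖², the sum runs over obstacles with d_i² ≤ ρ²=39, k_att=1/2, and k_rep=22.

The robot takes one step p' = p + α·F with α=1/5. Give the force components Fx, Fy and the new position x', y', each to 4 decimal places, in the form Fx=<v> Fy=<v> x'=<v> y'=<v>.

F_att = 1/2·(g−p) = 1/2·(5,-7) = (2.5000,-3.5000)
o1: d²=9 ≤ ρ²=39; F_rep = 22·(3,0)/9² = (0.8148,0.0000)
o2: d²=82 > ρ²=39 → inactive
o3: d²=130 > ρ²=39 → inactive
F = F_att + ΣF_rep = (3.3148,-3.5000)
p' = p + 1/5·F = (1.6630,-1.7000)

Fx=3.3148 Fy=-3.5000 x'=1.6630 y'=-1.7000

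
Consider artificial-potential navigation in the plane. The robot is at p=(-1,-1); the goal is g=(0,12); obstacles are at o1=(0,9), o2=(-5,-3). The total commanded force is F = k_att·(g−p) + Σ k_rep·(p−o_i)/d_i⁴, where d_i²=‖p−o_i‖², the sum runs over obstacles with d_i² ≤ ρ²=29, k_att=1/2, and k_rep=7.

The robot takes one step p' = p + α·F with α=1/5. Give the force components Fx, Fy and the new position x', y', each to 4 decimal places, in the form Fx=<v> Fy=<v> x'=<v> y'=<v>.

Fx=0.5700 Fy=6.5350 x'=-0.8860 y'=0.3070

F_att = 1/2·(g−p) = 1/2·(1,13) = (0.5000,6.5000)
o1: d²=101 > ρ²=29 → inactive
o2: d²=20 ≤ ρ²=29; F_rep = 7·(4,2)/20² = (0.0700,0.0350)
F = F_att + ΣF_rep = (0.5700,6.5350)
p' = p + 1/5·F = (-0.8860,0.3070)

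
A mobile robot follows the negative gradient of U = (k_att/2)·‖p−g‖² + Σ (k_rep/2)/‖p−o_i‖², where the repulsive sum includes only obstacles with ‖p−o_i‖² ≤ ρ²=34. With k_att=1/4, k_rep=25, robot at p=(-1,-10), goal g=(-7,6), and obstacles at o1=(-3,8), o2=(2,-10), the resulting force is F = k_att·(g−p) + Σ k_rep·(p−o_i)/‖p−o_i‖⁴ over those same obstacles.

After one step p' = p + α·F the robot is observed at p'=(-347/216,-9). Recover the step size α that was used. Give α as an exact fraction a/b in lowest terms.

F_att = 1/4·(g−p) = 1/4·(-6,16) = (-1.5000,4.0000)
o1: d²=328 > ρ²=34 → inactive
o2: d²=9 ≤ ρ²=34; F_rep = 25·(-3,0)/9² = (-0.9259,0.0000)
F = F_att + ΣF_rep = (-2.4259,4.0000)
Δp = p'−p = (-0.6065,1.0000); α = Δx/Fx = (-131/216) / (-131/54) = 1/4
check: Δy/Fy = (1) / (4) = 1/4 ✓

α = 1/4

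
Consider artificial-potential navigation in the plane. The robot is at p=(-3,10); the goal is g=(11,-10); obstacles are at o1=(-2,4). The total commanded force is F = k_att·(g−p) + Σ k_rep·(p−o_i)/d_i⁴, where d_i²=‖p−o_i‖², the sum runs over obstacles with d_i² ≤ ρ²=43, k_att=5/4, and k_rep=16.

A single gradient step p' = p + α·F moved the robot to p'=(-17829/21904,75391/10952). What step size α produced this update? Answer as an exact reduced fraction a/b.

α = 1/8

F_att = 5/4·(g−p) = 5/4·(14,-20) = (17.5000,-25.0000)
o1: d²=37 ≤ ρ²=43; F_rep = 16·(-1,6)/37² = (-0.0117,0.0701)
F = F_att + ΣF_rep = (17.4883,-24.9299)
Δp = p'−p = (2.1860,-3.1162); α = Δx/Fx = (47883/21904) / (47883/2738) = 1/8
check: Δy/Fy = (-34129/10952) / (-34129/1369) = 1/8 ✓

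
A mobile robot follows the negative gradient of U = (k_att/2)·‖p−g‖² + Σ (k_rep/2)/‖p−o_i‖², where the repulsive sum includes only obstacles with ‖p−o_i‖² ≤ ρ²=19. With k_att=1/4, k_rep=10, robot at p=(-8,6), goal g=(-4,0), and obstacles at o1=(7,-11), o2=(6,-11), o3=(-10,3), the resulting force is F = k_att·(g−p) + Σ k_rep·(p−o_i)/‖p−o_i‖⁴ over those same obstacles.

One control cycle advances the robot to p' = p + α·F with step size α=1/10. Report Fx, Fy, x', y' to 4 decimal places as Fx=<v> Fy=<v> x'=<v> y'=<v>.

Fx=1.1183 Fy=-1.3225 x'=-7.8882 y'=5.8678

F_att = 1/4·(g−p) = 1/4·(4,-6) = (1.0000,-1.5000)
o1: d²=514 > ρ²=19 → inactive
o2: d²=485 > ρ²=19 → inactive
o3: d²=13 ≤ ρ²=19; F_rep = 10·(2,3)/13² = (0.1183,0.1775)
F = F_att + ΣF_rep = (1.1183,-1.3225)
p' = p + 1/10·F = (-7.8882,5.8678)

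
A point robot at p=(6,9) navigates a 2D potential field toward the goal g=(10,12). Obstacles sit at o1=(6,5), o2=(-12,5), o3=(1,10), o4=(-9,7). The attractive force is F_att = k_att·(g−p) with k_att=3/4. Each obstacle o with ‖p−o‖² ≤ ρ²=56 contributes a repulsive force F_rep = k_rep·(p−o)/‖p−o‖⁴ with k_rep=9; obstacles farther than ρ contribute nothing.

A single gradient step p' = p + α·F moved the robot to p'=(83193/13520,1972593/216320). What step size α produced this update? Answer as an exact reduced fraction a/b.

F_att = 3/4·(g−p) = 3/4·(4,3) = (3.0000,2.2500)
o1: d²=16 ≤ ρ²=56; F_rep = 9·(0,4)/16² = (0.0000,0.1406)
o2: d²=340 > ρ²=56 → inactive
o3: d²=26 ≤ ρ²=56; F_rep = 9·(5,-1)/26² = (0.0666,-0.0133)
o4: d²=229 > ρ²=56 → inactive
F = F_att + ΣF_rep = (3.0666,2.3773)
Δp = p'−p = (0.1533,0.1189); α = Δx/Fx = (2073/13520) / (2073/676) = 1/20
check: Δy/Fy = (25713/216320) / (25713/10816) = 1/20 ✓

α = 1/20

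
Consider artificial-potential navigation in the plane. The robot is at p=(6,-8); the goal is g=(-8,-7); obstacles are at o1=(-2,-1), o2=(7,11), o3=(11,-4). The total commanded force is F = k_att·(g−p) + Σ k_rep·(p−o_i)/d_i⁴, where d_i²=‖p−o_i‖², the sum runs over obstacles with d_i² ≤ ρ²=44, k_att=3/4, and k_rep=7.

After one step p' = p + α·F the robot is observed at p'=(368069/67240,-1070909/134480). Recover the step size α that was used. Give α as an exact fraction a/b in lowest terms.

F_att = 3/4·(g−p) = 3/4·(-14,1) = (-10.5000,0.7500)
o1: d²=113 > ρ²=44 → inactive
o2: d²=362 > ρ²=44 → inactive
o3: d²=41 ≤ ρ²=44; F_rep = 7·(-5,-4)/41² = (-0.0208,-0.0167)
F = F_att + ΣF_rep = (-10.5208,0.7333)
Δp = p'−p = (-0.5260,0.0367); α = Δx/Fx = (-35371/67240) / (-35371/3362) = 1/20
check: Δy/Fy = (4931/134480) / (4931/6724) = 1/20 ✓

α = 1/20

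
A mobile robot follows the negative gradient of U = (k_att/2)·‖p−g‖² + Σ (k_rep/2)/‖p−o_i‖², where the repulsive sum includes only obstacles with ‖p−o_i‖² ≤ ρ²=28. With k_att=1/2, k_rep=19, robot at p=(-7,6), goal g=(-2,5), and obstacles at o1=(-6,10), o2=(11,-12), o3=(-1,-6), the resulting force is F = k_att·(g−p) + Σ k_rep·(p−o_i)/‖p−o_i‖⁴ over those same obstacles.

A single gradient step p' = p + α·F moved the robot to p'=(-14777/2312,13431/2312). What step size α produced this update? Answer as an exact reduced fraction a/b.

F_att = 1/2·(g−p) = 1/2·(5,-1) = (2.5000,-0.5000)
o1: d²=17 ≤ ρ²=28; F_rep = 19·(-1,-4)/17² = (-0.0657,-0.2630)
o2: d²=648 > ρ²=28 → inactive
o3: d²=180 > ρ²=28 → inactive
F = F_att + ΣF_rep = (2.4343,-0.7630)
Δp = p'−p = (0.6086,-0.1907); α = Δx/Fx = (1407/2312) / (1407/578) = 1/4
check: Δy/Fy = (-441/2312) / (-441/578) = 1/4 ✓

α = 1/4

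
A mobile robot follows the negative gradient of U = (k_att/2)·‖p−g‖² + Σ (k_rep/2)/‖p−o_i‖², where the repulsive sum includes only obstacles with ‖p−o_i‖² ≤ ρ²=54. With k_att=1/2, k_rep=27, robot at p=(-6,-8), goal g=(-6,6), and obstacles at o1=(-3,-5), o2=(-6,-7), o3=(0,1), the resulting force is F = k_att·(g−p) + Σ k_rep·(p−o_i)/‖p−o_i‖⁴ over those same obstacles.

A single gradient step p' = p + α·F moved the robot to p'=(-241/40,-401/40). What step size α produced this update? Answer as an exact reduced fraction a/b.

α = 1/10

F_att = 1/2·(g−p) = 1/2·(0,14) = (0.0000,7.0000)
o1: d²=18 ≤ ρ²=54; F_rep = 27·(-3,-3)/18² = (-0.2500,-0.2500)
o2: d²=1 ≤ ρ²=54; F_rep = 27·(0,-1)/1² = (0.0000,-27.0000)
o3: d²=117 > ρ²=54 → inactive
F = F_att + ΣF_rep = (-0.2500,-20.2500)
Δp = p'−p = (-0.0250,-2.0250); α = Δx/Fx = (-1/40) / (-1/4) = 1/10
check: Δy/Fy = (-81/40) / (-81/4) = 1/10 ✓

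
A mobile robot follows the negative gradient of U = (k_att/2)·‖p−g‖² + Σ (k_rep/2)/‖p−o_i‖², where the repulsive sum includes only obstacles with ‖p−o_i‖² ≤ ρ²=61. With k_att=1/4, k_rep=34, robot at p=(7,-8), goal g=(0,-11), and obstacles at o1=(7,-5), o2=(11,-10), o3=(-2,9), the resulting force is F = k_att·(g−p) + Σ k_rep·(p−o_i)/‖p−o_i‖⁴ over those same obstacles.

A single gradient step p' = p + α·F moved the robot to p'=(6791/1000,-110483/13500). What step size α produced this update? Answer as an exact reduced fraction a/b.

α = 1/10

F_att = 1/4·(g−p) = 1/4·(-7,-3) = (-1.7500,-0.7500)
o1: d²=9 ≤ ρ²=61; F_rep = 34·(0,-3)/9² = (0.0000,-1.2593)
o2: d²=20 ≤ ρ²=61; F_rep = 34·(-4,2)/20² = (-0.3400,0.1700)
o3: d²=370 > ρ²=61 → inactive
F = F_att + ΣF_rep = (-2.0900,-1.8393)
Δp = p'−p = (-0.2090,-0.1839); α = Δx/Fx = (-209/1000) / (-209/100) = 1/10
check: Δy/Fy = (-2483/13500) / (-2483/1350) = 1/10 ✓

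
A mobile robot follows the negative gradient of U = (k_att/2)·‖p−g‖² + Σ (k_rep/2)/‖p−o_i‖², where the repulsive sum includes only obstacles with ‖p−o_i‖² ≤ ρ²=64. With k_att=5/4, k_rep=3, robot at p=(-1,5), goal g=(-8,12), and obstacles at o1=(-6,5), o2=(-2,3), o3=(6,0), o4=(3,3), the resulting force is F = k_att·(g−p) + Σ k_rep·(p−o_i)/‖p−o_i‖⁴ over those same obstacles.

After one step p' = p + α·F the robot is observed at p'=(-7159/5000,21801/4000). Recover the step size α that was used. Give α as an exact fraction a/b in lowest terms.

α = 1/20

F_att = 5/4·(g−p) = 5/4·(-7,7) = (-8.7500,8.7500)
o1: d²=25 ≤ ρ²=64; F_rep = 3·(5,0)/25² = (0.0240,0.0000)
o2: d²=5 ≤ ρ²=64; F_rep = 3·(1,2)/5² = (0.1200,0.2400)
o3: d²=74 > ρ²=64 → inactive
o4: d²=20 ≤ ρ²=64; F_rep = 3·(-4,2)/20² = (-0.0300,0.0150)
F = F_att + ΣF_rep = (-8.6360,9.0050)
Δp = p'−p = (-0.4318,0.4502); α = Δx/Fx = (-2159/5000) / (-2159/250) = 1/20
check: Δy/Fy = (1801/4000) / (1801/200) = 1/20 ✓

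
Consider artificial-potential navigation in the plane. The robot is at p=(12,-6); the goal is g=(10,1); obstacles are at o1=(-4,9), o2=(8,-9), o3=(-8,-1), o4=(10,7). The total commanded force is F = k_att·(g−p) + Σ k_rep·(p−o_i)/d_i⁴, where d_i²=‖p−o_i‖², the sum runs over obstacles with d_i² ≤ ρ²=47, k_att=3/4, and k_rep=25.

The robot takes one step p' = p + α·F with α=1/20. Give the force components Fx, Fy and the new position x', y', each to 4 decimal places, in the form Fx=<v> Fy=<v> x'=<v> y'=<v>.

F_att = 3/4·(g−p) = 3/4·(-2,7) = (-1.5000,5.2500)
o1: d²=481 > ρ²=47 → inactive
o2: d²=25 ≤ ρ²=47; F_rep = 25·(4,3)/25² = (0.1600,0.1200)
o3: d²=425 > ρ²=47 → inactive
o4: d²=173 > ρ²=47 → inactive
F = F_att + ΣF_rep = (-1.3400,5.3700)
p' = p + 1/20·F = (11.9330,-5.7315)

Fx=-1.3400 Fy=5.3700 x'=11.9330 y'=-5.7315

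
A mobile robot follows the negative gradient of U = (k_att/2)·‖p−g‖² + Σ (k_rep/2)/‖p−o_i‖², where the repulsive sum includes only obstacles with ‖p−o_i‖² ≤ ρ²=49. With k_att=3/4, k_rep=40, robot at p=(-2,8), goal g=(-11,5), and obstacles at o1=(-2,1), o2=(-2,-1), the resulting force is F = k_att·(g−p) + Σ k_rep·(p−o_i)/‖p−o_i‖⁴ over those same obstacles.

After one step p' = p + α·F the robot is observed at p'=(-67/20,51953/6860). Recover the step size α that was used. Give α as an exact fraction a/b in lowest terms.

F_att = 3/4·(g−p) = 3/4·(-9,-3) = (-6.7500,-2.2500)
o1: d²=49 ≤ ρ²=49; F_rep = 40·(0,7)/49² = (0.0000,0.1166)
o2: d²=81 > ρ²=49 → inactive
F = F_att + ΣF_rep = (-6.7500,-2.1334)
Δp = p'−p = (-1.3500,-0.4267); α = Δx/Fx = (-27/20) / (-27/4) = 1/5
check: Δy/Fy = (-2927/6860) / (-2927/1372) = 1/5 ✓

α = 1/5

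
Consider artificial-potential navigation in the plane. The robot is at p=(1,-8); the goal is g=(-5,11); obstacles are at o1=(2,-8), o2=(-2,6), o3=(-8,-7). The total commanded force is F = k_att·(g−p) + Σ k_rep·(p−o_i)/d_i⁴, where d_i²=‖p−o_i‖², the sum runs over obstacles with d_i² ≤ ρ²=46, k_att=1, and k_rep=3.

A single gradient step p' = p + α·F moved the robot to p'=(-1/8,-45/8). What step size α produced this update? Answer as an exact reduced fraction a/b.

α = 1/8

F_att = 1·(g−p) = 1·(-6,19) = (-6.0000,19.0000)
o1: d²=1 ≤ ρ²=46; F_rep = 3·(-1,0)/1² = (-3.0000,0.0000)
o2: d²=205 > ρ²=46 → inactive
o3: d²=82 > ρ²=46 → inactive
F = F_att + ΣF_rep = (-9.0000,19.0000)
Δp = p'−p = (-1.1250,2.3750); α = Δx/Fx = (-9/8) / (-9) = 1/8
check: Δy/Fy = (19/8) / (19) = 1/8 ✓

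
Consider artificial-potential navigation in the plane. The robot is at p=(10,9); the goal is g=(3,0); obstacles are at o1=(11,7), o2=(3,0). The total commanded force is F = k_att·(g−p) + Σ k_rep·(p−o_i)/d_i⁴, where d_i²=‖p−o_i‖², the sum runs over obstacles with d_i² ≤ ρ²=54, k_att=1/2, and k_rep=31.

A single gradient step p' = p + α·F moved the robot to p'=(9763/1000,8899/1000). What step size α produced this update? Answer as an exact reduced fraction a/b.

α = 1/20

F_att = 1/2·(g−p) = 1/2·(-7,-9) = (-3.5000,-4.5000)
o1: d²=5 ≤ ρ²=54; F_rep = 31·(-1,2)/5² = (-1.2400,2.4800)
o2: d²=130 > ρ²=54 → inactive
F = F_att + ΣF_rep = (-4.7400,-2.0200)
Δp = p'−p = (-0.2370,-0.1010); α = Δx/Fx = (-237/1000) / (-237/50) = 1/20
check: Δy/Fy = (-101/1000) / (-101/50) = 1/20 ✓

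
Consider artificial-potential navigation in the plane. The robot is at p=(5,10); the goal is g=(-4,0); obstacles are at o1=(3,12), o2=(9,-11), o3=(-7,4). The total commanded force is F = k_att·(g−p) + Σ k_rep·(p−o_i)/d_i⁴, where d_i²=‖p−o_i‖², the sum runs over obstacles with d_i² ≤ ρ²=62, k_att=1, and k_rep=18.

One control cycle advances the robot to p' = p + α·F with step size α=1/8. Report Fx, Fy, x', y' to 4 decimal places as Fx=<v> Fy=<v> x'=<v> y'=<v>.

Fx=-8.4375 Fy=-10.5625 x'=3.9453 y'=8.6797

F_att = 1·(g−p) = 1·(-9,-10) = (-9.0000,-10.0000)
o1: d²=8 ≤ ρ²=62; F_rep = 18·(2,-2)/8² = (0.5625,-0.5625)
o2: d²=457 > ρ²=62 → inactive
o3: d²=180 > ρ²=62 → inactive
F = F_att + ΣF_rep = (-8.4375,-10.5625)
p' = p + 1/8·F = (3.9453,8.6797)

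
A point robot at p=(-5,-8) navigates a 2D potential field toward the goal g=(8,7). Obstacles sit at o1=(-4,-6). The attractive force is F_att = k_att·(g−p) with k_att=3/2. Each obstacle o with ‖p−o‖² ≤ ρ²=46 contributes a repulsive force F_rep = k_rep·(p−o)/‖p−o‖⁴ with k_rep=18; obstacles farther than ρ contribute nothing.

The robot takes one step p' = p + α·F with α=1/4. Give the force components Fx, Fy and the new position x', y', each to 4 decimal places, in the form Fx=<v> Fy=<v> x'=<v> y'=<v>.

Fx=18.7800 Fy=21.0600 x'=-0.3050 y'=-2.7350

F_att = 3/2·(g−p) = 3/2·(13,15) = (19.5000,22.5000)
o1: d²=5 ≤ ρ²=46; F_rep = 18·(-1,-2)/5² = (-0.7200,-1.4400)
F = F_att + ΣF_rep = (18.7800,21.0600)
p' = p + 1/4·F = (-0.3050,-2.7350)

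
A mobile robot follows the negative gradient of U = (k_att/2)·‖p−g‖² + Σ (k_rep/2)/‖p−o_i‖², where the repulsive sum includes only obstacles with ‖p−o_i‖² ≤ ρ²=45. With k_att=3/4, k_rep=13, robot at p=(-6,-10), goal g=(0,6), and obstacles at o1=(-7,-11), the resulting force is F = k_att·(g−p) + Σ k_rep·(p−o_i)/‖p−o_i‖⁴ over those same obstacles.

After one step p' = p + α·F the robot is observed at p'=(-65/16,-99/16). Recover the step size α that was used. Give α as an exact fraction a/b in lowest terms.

F_att = 3/4·(g−p) = 3/4·(6,16) = (4.5000,12.0000)
o1: d²=2 ≤ ρ²=45; F_rep = 13·(1,1)/2² = (3.2500,3.2500)
F = F_att + ΣF_rep = (7.7500,15.2500)
Δp = p'−p = (1.9375,3.8125); α = Δx/Fx = (31/16) / (31/4) = 1/4
check: Δy/Fy = (61/16) / (61/4) = 1/4 ✓

α = 1/4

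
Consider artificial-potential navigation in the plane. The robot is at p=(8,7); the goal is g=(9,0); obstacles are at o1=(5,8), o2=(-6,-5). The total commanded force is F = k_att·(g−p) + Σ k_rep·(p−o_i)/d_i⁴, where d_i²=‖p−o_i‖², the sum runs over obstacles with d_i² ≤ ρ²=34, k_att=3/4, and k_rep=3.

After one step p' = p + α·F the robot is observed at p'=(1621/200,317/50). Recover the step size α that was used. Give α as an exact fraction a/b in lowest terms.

F_att = 3/4·(g−p) = 3/4·(1,-7) = (0.7500,-5.2500)
o1: d²=10 ≤ ρ²=34; F_rep = 3·(3,-1)/10² = (0.0900,-0.0300)
o2: d²=340 > ρ²=34 → inactive
F = F_att + ΣF_rep = (0.8400,-5.2800)
Δp = p'−p = (0.1050,-0.6600); α = Δx/Fx = (21/200) / (21/25) = 1/8
check: Δy/Fy = (-33/50) / (-132/25) = 1/8 ✓

α = 1/8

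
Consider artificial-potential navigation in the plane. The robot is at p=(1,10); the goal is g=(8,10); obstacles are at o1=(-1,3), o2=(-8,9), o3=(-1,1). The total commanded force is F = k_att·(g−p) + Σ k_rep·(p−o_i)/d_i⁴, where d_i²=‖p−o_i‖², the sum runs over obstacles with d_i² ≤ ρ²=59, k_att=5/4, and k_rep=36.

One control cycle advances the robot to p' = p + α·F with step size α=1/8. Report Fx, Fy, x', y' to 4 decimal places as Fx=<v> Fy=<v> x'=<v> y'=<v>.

F_att = 5/4·(g−p) = 5/4·(7,0) = (8.7500,0.0000)
o1: d²=53 ≤ ρ²=59; F_rep = 36·(2,7)/53² = (0.0256,0.0897)
o2: d²=82 > ρ²=59 → inactive
o3: d²=85 > ρ²=59 → inactive
F = F_att + ΣF_rep = (8.7756,0.0897)
p' = p + 1/8·F = (2.0970,10.0112)

Fx=8.7756 Fy=0.0897 x'=2.0970 y'=10.0112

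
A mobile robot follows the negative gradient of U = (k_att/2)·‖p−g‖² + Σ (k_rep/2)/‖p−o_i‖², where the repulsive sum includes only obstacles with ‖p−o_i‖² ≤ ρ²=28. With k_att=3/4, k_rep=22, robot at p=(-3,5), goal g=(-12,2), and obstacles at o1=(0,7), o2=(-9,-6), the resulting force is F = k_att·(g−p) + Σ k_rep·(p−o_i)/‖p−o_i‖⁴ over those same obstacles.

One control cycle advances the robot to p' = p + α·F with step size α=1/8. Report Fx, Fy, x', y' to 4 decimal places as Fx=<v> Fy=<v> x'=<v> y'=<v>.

F_att = 3/4·(g−p) = 3/4·(-9,-3) = (-6.7500,-2.2500)
o1: d²=13 ≤ ρ²=28; F_rep = 22·(-3,-2)/13² = (-0.3905,-0.2604)
o2: d²=157 > ρ²=28 → inactive
F = F_att + ΣF_rep = (-7.1405,-2.5104)
p' = p + 1/8·F = (-3.8926,4.6862)

Fx=-7.1405 Fy=-2.5104 x'=-3.8926 y'=4.6862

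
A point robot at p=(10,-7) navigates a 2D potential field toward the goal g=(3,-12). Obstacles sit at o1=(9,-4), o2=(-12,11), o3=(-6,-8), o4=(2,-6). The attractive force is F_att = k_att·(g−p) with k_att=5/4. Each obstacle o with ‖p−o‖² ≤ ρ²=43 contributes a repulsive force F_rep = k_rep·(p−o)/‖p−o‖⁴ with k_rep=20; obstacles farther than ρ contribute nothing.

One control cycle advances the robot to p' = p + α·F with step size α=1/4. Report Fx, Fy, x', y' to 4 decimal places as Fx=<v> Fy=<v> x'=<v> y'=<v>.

Fx=-8.5500 Fy=-6.8500 x'=7.8625 y'=-8.7125

F_att = 5/4·(g−p) = 5/4·(-7,-5) = (-8.7500,-6.2500)
o1: d²=10 ≤ ρ²=43; F_rep = 20·(1,-3)/10² = (0.2000,-0.6000)
o2: d²=808 > ρ²=43 → inactive
o3: d²=257 > ρ²=43 → inactive
o4: d²=65 > ρ²=43 → inactive
F = F_att + ΣF_rep = (-8.5500,-6.8500)
p' = p + 1/4·F = (7.8625,-8.7125)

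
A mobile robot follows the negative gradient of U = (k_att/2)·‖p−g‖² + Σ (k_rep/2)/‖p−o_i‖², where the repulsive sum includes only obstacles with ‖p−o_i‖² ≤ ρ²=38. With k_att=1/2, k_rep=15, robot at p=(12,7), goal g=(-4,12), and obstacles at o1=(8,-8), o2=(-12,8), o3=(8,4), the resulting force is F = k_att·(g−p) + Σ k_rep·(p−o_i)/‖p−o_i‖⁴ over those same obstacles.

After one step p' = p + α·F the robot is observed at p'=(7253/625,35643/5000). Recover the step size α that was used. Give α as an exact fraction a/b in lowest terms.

α = 1/20

F_att = 1/2·(g−p) = 1/2·(-16,5) = (-8.0000,2.5000)
o1: d²=241 > ρ²=38 → inactive
o2: d²=577 > ρ²=38 → inactive
o3: d²=25 ≤ ρ²=38; F_rep = 15·(4,3)/25² = (0.0960,0.0720)
F = F_att + ΣF_rep = (-7.9040,2.5720)
Δp = p'−p = (-0.3952,0.1286); α = Δx/Fx = (-247/625) / (-988/125) = 1/20
check: Δy/Fy = (643/5000) / (643/250) = 1/20 ✓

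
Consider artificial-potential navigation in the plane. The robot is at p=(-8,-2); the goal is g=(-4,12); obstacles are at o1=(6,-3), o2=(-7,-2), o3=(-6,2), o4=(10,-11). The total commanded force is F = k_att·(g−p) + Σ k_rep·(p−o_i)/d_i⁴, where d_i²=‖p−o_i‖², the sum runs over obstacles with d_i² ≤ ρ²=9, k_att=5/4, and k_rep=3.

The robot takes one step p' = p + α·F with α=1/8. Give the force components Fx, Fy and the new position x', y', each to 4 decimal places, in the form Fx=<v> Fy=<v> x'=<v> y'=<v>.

F_att = 5/4·(g−p) = 5/4·(4,14) = (5.0000,17.5000)
o1: d²=197 > ρ²=9 → inactive
o2: d²=1 ≤ ρ²=9; F_rep = 3·(-1,0)/1² = (-3.0000,0.0000)
o3: d²=20 > ρ²=9 → inactive
o4: d²=405 > ρ²=9 → inactive
F = F_att + ΣF_rep = (2.0000,17.5000)
p' = p + 1/8·F = (-7.7500,0.1875)

Fx=2.0000 Fy=17.5000 x'=-7.7500 y'=0.1875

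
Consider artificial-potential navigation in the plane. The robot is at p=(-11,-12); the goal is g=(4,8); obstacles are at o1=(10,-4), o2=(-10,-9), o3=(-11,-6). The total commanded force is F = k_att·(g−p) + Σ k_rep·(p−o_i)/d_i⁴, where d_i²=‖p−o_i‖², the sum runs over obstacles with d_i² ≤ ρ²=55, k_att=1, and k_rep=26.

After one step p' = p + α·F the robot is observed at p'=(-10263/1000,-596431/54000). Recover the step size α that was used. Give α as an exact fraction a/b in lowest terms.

F_att = 1·(g−p) = 1·(15,20) = (15.0000,20.0000)
o1: d²=505 > ρ²=55 → inactive
o2: d²=10 ≤ ρ²=55; F_rep = 26·(-1,-3)/10² = (-0.2600,-0.7800)
o3: d²=36 ≤ ρ²=55; F_rep = 26·(0,-6)/36² = (0.0000,-0.1204)
F = F_att + ΣF_rep = (14.7400,19.0996)
Δp = p'−p = (0.7370,0.9550); α = Δx/Fx = (737/1000) / (737/50) = 1/20
check: Δy/Fy = (51569/54000) / (51569/2700) = 1/20 ✓

α = 1/20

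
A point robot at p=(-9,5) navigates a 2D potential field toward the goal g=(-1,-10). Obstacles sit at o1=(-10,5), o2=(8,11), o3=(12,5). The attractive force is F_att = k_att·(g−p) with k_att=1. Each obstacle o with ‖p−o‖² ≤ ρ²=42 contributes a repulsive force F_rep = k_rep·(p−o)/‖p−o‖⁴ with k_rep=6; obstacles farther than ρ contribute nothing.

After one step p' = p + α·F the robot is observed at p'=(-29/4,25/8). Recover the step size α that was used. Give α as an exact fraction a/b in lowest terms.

α = 1/8

F_att = 1·(g−p) = 1·(8,-15) = (8.0000,-15.0000)
o1: d²=1 ≤ ρ²=42; F_rep = 6·(1,0)/1² = (6.0000,0.0000)
o2: d²=325 > ρ²=42 → inactive
o3: d²=441 > ρ²=42 → inactive
F = F_att + ΣF_rep = (14.0000,-15.0000)
Δp = p'−p = (1.7500,-1.8750); α = Δx/Fx = (7/4) / (14) = 1/8
check: Δy/Fy = (-15/8) / (-15) = 1/8 ✓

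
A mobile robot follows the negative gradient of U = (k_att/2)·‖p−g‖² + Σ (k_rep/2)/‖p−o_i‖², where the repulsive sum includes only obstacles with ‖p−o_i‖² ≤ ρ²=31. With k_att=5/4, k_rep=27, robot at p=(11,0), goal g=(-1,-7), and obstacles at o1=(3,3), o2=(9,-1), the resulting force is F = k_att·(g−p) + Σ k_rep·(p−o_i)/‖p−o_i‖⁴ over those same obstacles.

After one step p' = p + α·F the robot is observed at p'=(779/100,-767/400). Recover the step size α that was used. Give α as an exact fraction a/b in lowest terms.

α = 1/4

F_att = 5/4·(g−p) = 5/4·(-12,-7) = (-15.0000,-8.7500)
o1: d²=73 > ρ²=31 → inactive
o2: d²=5 ≤ ρ²=31; F_rep = 27·(2,1)/5² = (2.1600,1.0800)
F = F_att + ΣF_rep = (-12.8400,-7.6700)
Δp = p'−p = (-3.2100,-1.9175); α = Δx/Fx = (-321/100) / (-321/25) = 1/4
check: Δy/Fy = (-767/400) / (-767/100) = 1/4 ✓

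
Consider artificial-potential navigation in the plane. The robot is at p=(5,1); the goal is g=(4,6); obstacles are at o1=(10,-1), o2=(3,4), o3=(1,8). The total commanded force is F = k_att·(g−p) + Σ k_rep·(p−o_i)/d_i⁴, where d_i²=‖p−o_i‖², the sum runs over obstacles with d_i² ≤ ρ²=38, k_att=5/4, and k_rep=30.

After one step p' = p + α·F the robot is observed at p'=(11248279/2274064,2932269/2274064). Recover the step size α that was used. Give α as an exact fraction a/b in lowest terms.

F_att = 5/4·(g−p) = 5/4·(-1,5) = (-1.2500,6.2500)
o1: d²=29 ≤ ρ²=38; F_rep = 30·(-5,2)/29² = (-0.1784,0.0713)
o2: d²=13 ≤ ρ²=38; F_rep = 30·(2,-3)/13² = (0.3550,-0.5325)
o3: d²=65 > ρ²=38 → inactive
F = F_att + ΣF_rep = (-1.0733,5.7888)
Δp = p'−p = (-0.0537,0.2894); α = Δx/Fx = (-122041/2274064) / (-610205/568516) = 1/20
check: Δy/Fy = (658205/2274064) / (3291025/568516) = 1/20 ✓

α = 1/20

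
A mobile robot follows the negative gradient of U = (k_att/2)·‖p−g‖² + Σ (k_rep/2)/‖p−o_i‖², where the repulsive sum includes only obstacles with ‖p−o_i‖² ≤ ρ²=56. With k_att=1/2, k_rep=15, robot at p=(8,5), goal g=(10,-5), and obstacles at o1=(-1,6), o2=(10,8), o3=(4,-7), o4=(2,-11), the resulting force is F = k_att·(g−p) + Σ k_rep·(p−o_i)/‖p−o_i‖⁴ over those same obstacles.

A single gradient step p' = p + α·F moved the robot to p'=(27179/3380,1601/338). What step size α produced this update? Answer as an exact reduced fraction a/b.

α = 1/20

F_att = 1/2·(g−p) = 1/2·(2,-10) = (1.0000,-5.0000)
o1: d²=82 > ρ²=56 → inactive
o2: d²=13 ≤ ρ²=56; F_rep = 15·(-2,-3)/13² = (-0.1775,-0.2663)
o3: d²=160 > ρ²=56 → inactive
o4: d²=292 > ρ²=56 → inactive
F = F_att + ΣF_rep = (0.8225,-5.2663)
Δp = p'−p = (0.0411,-0.2633); α = Δx/Fx = (139/3380) / (139/169) = 1/20
check: Δy/Fy = (-89/338) / (-890/169) = 1/20 ✓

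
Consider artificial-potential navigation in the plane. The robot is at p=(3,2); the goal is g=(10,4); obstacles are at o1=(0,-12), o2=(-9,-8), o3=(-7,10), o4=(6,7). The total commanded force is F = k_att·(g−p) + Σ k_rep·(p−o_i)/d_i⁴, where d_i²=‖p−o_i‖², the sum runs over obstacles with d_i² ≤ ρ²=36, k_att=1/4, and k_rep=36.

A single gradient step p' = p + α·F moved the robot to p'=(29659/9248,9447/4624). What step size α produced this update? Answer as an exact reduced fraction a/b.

F_att = 1/4·(g−p) = 1/4·(7,2) = (1.7500,0.5000)
o1: d²=205 > ρ²=36 → inactive
o2: d²=244 > ρ²=36 → inactive
o3: d²=164 > ρ²=36 → inactive
o4: d²=34 ≤ ρ²=36; F_rep = 36·(-3,-5)/34² = (-0.0934,-0.1557)
F = F_att + ΣF_rep = (1.6566,0.3443)
Δp = p'−p = (0.2071,0.0430); α = Δx/Fx = (1915/9248) / (1915/1156) = 1/8
check: Δy/Fy = (199/4624) / (199/578) = 1/8 ✓

α = 1/8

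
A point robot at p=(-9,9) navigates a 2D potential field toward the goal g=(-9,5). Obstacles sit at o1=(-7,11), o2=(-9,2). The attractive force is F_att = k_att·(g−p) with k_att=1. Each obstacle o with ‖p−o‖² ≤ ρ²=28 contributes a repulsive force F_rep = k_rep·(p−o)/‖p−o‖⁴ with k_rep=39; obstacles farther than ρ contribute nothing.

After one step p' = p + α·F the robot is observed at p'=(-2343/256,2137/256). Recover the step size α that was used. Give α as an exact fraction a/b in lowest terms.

F_att = 1·(g−p) = 1·(0,-4) = (0.0000,-4.0000)
o1: d²=8 ≤ ρ²=28; F_rep = 39·(-2,-2)/8² = (-1.2188,-1.2188)
o2: d²=49 > ρ²=28 → inactive
F = F_att + ΣF_rep = (-1.2188,-5.2188)
Δp = p'−p = (-0.1523,-0.6523); α = Δx/Fx = (-39/256) / (-39/32) = 1/8
check: Δy/Fy = (-167/256) / (-167/32) = 1/8 ✓

α = 1/8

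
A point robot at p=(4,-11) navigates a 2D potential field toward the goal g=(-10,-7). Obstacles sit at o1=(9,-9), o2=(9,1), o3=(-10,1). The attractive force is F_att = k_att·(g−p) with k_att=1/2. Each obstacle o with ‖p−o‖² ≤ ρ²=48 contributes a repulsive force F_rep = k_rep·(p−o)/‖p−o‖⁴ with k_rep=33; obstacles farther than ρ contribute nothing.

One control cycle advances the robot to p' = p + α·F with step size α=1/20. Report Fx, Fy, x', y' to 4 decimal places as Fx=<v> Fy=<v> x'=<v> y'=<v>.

F_att = 1/2·(g−p) = 1/2·(-14,4) = (-7.0000,2.0000)
o1: d²=29 ≤ ρ²=48; F_rep = 33·(-5,-2)/29² = (-0.1962,-0.0785)
o2: d²=169 > ρ²=48 → inactive
o3: d²=340 > ρ²=48 → inactive
F = F_att + ΣF_rep = (-7.1962,1.9215)
p' = p + 1/20·F = (3.6402,-10.9039)

Fx=-7.1962 Fy=1.9215 x'=3.6402 y'=-10.9039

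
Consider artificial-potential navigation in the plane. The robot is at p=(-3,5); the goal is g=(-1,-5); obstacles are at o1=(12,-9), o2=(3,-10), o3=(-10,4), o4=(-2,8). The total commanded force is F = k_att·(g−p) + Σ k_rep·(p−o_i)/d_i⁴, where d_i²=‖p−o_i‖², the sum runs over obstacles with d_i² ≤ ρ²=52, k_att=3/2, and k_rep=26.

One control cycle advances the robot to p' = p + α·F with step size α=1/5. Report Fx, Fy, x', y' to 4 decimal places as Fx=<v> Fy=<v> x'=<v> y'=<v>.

Fx=2.8128 Fy=-15.7696 x'=-2.4374 y'=1.8461

F_att = 3/2·(g−p) = 3/2·(2,-10) = (3.0000,-15.0000)
o1: d²=421 > ρ²=52 → inactive
o2: d²=261 > ρ²=52 → inactive
o3: d²=50 ≤ ρ²=52; F_rep = 26·(7,1)/50² = (0.0728,0.0104)
o4: d²=10 ≤ ρ²=52; F_rep = 26·(-1,-3)/10² = (-0.2600,-0.7800)
F = F_att + ΣF_rep = (2.8128,-15.7696)
p' = p + 1/5·F = (-2.4374,1.8461)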